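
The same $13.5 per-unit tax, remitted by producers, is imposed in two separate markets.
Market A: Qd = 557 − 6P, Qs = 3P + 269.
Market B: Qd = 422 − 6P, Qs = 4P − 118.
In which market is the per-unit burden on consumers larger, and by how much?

Market A: pre-tax P* = $32, Q* = 365; post-tax Q = 338; per-unit burden on consumers = $4.5.
Market B: pre-tax P* = $54, Q* = 98; post-tax Q = 65.6; per-unit burden on consumers = $5.4.
Difference: $4.5 vs $5.4 → market B is larger by $0.9.

Market B, by $0.9.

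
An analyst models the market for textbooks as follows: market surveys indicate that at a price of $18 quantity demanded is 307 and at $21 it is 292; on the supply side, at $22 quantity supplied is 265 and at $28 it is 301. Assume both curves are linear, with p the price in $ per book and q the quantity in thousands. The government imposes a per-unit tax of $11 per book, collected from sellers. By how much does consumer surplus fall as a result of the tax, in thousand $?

Demand slope: (292 − 307)/(21 − 18) = -5, so qd = 397 − 5p.
Supply slope: (301 − 265)/(28 − 22) = 6, so qs = 6p + 133.
Before the tax: set 397 − 5p = 6p + 133 → p* = $24, q* = 277.
With the tax collected from sellers, supply shifts: qs = 6(p − 11) + 133.
New equilibrium: consumers pay $30, sellers receive $19, q = 247. (Wedge: pb − ps = 11.)
ΔCS is the trapezoid between Q = 247 and Q = 277 of height $6: ½ · (277 + 247) · 6 = $1572.

Consumer surplus falls by $1572 thousand.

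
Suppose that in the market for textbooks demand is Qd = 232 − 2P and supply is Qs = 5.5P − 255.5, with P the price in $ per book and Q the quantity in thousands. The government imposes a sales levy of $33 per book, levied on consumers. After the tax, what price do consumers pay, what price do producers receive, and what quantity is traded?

Consumers pay $89.2; producers receive $56.2; quantity = 53.6.

Without the tax, 232 − 2P = 5.5P − 255.5 gives 7.5P = 487.5, so P* = $65 and Q* = 102.
With the tax collected from consumers, demand (in seller-price terms) shifts: Qd = 232 − 2(P + 33).
Solving gives Q = 53.6 with consumers paying $89.2 and producers receiving $56.2 (the $33 wedge).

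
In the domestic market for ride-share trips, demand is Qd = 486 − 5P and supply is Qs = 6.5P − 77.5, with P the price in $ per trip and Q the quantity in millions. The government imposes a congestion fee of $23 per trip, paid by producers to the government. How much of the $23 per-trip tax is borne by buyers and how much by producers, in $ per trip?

Buyers bear $13 per trip; producers bear $10 per trip.

Without the tax, 486 − 5P = 6.5P − 77.5 gives 11.5P = 563.5, so P* = $49 and Q* = 241.
With the tax collected from producers, supply shifts: Qs = 6.5(P − 23) − 77.5.
New equilibrium: buyers pay $62, producers receive $39, Q = 176. (Wedge: Pb − Ps = 23.)
Burden on buyers: $13; on producers: $10. (They sum to $23.)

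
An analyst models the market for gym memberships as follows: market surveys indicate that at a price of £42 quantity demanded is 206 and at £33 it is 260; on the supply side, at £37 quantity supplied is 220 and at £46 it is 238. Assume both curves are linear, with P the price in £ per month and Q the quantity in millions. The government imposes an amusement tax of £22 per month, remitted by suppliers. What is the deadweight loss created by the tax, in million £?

Demand slope: (260 − 206)/(33 − 42) = -6, so Qd = 458 − 6P.
Supply slope: (238 − 220)/(46 − 37) = 2, so Qs = 2P + 146.
Before the tax: set 458 − 6P = 2P + 146 → P* = £39, Q* = 224.
With the tax collected from suppliers, supply shifts: Qs = 2(P − 22) + 146.
Solving gives Q = 191 with consumers paying £44.5 and suppliers receiving £22.5 (the £22 wedge).
Quantity falls by |ΔQ| = |224 − 191| = 33.
DWL = ½ · t · |ΔQ| = ½ · 22 · 33 = £363.

Deadweight loss = £363 million.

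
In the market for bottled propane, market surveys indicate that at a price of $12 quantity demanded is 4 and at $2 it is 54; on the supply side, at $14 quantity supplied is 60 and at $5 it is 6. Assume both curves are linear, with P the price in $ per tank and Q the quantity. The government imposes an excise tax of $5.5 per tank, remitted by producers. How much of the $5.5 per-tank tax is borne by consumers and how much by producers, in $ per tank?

Consumers bear $3 per tank; producers bear $2.5 per tank.

Demand slope: (54 − 4)/(2 − 12) = -5, so Qd = 64 − 5P.
Supply slope: (6 − 60)/(5 − 14) = 6, so Qs = 6P − 24.
Without the tax, 64 − 5P = 6P − 24 gives 11P = 88, so P* = $8 and Q* = 24.
With the tax collected from producers, supply shifts: Qs = 6(P − 5.5) − 24.
Solving gives Q = 9 with consumers paying $11 and producers receiving $5.5 (the $5.5 wedge).
Burden on consumers: $3; on producers: $2.5. (They sum to $5.5.)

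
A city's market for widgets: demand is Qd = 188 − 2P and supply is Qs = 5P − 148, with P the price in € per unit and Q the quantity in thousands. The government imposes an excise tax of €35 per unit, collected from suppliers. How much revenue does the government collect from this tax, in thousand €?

Tax revenue = €1470 thousand.

Before the tax: set 188 − 2P = 5P − 148 → P* = €48, Q* = 92.
With the tax collected from suppliers, supply shifts: Qs = 5(P − 35) − 148.
Solving gives Q = 42 with consumers paying €73 and suppliers receiving €38 (the €35 wedge).
Revenue = t · Q = 35 · 42 = €1470.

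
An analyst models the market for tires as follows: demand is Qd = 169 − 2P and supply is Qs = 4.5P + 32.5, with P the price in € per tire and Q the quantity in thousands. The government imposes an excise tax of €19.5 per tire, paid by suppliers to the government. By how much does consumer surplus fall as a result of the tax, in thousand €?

Consumer surplus falls by €1532.25 thousand.

Without the tax, 169 − 2P = 4.5P + 32.5 gives 6.5P = 136.5, so P* = €21 and Q* = 127.
With the tax collected from suppliers, supply shifts: Qs = 4.5(P − 19.5) + 32.5.
New equilibrium: consumers pay €34.5, suppliers receive €15, Q = 100. (Wedge: Pb − Ps = 19.5.)
ΔCS is the trapezoid between Q = 100 and Q = 127 of height €13.5: ½ · (127 + 100) · 13.5 = €1532.25.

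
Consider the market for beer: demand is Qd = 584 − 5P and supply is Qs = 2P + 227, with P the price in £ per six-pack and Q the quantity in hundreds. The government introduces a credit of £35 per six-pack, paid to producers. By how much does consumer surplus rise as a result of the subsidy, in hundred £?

Consumer surplus rises by £3540 hundred.

Before the subsidy: set 584 − 5P = 2P + 227 → P* = £51, Q* = 329.
With a per-unit subsidy paid to producers, each receives P + 35 per unit sold, so supply becomes Qs = 2(P + 35) + 227.
Solving gives Q = 379 with consumers paying £41 and producers receiving £76 (the £35 wedge).
ΔCS is the trapezoid between Q = 379 and Q = 329 of height £10: ½ · (329 + 379) · 10 = £3540.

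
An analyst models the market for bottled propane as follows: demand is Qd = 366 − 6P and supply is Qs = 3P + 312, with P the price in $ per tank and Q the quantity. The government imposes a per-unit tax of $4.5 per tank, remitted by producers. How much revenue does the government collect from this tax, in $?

Tax revenue = $1444.5.

Without the tax, 366 − 6P = 3P + 312 gives 9P = 54, so P* = $6 and Q* = 330.
With the tax collected from producers, supply shifts: Qs = 3(P − 4.5) + 312.
Solving gives Q = 321 with buyers paying $7.5 and producers receiving $3 (the $4.5 wedge).
Revenue = t · Q = 4.5 · 321 = $1444.5.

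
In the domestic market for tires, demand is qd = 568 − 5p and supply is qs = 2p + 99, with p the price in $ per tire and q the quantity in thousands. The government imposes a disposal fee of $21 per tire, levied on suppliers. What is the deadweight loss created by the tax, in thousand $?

Without the tax, 568 − 5p = 2p + 99 gives 7p = 469, so p* = $67 and q* = 233.
With the tax collected from suppliers, supply shifts: qs = 2(p − 21) + 99.
Solving gives q = 203 with consumers paying $73 and suppliers receiving $52 (the $21 wedge).
Quantity falls by |ΔQ| = |233 − 203| = 30.
DWL = ½ · t · |ΔQ| = ½ · 21 · 30 = $315.

Deadweight loss = $315 thousand.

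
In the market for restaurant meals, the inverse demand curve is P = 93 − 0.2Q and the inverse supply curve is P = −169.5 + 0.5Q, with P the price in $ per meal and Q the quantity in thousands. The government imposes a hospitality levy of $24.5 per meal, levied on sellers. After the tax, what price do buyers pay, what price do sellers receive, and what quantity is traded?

Buyers pay $25; sellers receive $0.5; quantity = 340.

Inverting to Q(P) form: Qd = 465 − 5P; Qs = 2P + 339.
Before the tax: set 465 − 5P = 2P + 339 → P* = $18, Q* = 375.
With the tax collected from sellers, supply shifts: Qs = 2(P − 24.5) + 339.
New equilibrium: buyers pay $25, sellers receive $0.5, Q = 340. (Wedge: Pb − Ps = 24.5.)
The less price-elastic side of the market bears the larger share of a per-unit tax.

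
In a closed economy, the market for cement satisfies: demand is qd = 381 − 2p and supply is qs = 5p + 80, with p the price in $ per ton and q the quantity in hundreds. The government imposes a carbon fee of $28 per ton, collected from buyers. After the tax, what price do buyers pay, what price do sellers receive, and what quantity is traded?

Before the tax: set 381 − 2p = 5p + 80 → p* = $43, q* = 295.
With the tax collected from buyers, demand (in seller-price terms) shifts: qd = 381 − 2(p + 28).
New equilibrium: buyers pay $63, sellers receive $35, q = 255. (Wedge: pb − ps = 28.)

Buyers pay $63; sellers receive $35; quantity = 255.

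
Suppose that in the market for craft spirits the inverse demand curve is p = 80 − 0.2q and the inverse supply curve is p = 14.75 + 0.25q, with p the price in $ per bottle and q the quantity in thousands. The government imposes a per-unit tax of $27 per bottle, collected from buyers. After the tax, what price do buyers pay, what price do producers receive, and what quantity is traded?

Buyers pay $63; producers receive $36; quantity = 85.

Rewrite in direct form: qd = 400 − 5p and qs = 4p − 59.
Without the tax, 400 − 5p = 4p − 59 gives 9p = 459, so p* = $51 and q* = 145.
With the tax collected from buyers, demand (in seller-price terms) shifts: qd = 400 − 5(p + 27).
Solving gives q = 85 with buyers paying $63 and producers receiving $36 (the $27 wedge).
The less price-elastic side of the market bears the larger share of a per-unit tax.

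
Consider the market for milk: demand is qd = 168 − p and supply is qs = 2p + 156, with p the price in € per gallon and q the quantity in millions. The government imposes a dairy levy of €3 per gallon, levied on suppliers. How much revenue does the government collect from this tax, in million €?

Before the tax: set 168 − p = 2p + 156 → p* = €4, q* = 164.
With the tax collected from suppliers, supply shifts: qs = 2(p − 3) + 156.
Solving gives q = 162 with buyers paying €6 and suppliers receiving €3 (the €3 wedge).
Revenue = t · Q = 3 · 162 = €486.

Tax revenue = €486 million.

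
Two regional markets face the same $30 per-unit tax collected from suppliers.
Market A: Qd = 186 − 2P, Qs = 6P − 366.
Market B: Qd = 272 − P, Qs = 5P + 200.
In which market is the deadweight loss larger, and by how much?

Market A, by $300.

Market A: pre-tax P* = $69, Q* = 48; post-tax Q = 3; deadweight loss = $675.
Market B: pre-tax P* = $12, Q* = 260; post-tax Q = 235; deadweight loss = $375.
Difference: $675 vs $375 → market A is larger by $300.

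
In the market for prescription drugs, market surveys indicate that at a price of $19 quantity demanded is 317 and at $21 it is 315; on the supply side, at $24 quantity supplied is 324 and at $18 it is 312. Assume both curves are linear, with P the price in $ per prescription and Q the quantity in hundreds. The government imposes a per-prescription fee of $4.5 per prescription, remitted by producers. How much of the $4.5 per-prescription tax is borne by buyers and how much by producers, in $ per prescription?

Demand slope: (315 − 317)/(21 − 19) = -1, so Qd = 336 − P.
Supply slope: (312 − 324)/(18 − 24) = 2, so Qs = 2P + 276.
Without the tax, 336 − P = 2P + 276 gives 3P = 60, so P* = $20 and Q* = 316.
With the tax collected from producers, supply shifts: Qs = 2(P − 4.5) + 276.
New equilibrium: buyers pay $23, producers receive $18.5, Q = 313. (Wedge: Pb − Ps = 4.5.)
Burden on buyers: $3; on producers: $1.5. (They sum to $4.5.)

Buyers bear $3 per prescription; producers bear $1.5 per prescription.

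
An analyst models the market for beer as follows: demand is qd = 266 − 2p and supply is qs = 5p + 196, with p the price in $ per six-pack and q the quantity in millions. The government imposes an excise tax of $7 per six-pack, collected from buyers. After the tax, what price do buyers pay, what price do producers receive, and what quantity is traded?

Without the tax, 266 − 2p = 5p + 196 gives 7p = 70, so p* = $10 and q* = 246.
With the tax collected from buyers, demand (in seller-price terms) shifts: qd = 266 − 2(p + 7).
New equilibrium: buyers pay $15, producers receive $8, q = 236. (Wedge: pb − ps = 7.)
The less price-elastic side of the market bears the larger share of a per-unit tax.

Buyers pay $15; producers receive $8; quantity = 236.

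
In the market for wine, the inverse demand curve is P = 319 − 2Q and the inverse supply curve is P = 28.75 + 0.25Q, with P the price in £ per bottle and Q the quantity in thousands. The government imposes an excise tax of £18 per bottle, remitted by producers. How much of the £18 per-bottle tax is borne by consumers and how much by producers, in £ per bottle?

Consumers bear £16 per bottle; producers bear £2 per bottle.

Rewrite in direct form: Qd = 159.5 − 0.5P and Qs = 4P − 115.
Before the tax: set 159.5 − 0.5P = 4P − 115 → P* = £61, Q* = 129.
With the tax collected from producers, supply shifts: Qs = 4(P − 18) − 115.
New equilibrium: consumers pay £77, producers receive £59, Q = 121. (Wedge: Pb − Ps = 18.)
Burden on consumers: £16; on producers: £2. (They sum to £18.)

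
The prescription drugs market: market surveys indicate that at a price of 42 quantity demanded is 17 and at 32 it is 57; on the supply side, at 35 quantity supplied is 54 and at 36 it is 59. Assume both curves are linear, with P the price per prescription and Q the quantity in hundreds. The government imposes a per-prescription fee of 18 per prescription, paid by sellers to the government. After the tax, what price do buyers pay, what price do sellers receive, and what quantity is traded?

Demand slope: (57 − 17)/(32 − 42) = -4, so Qd = 185 − 4P.
Supply slope: (59 − 54)/(36 − 35) = 5, so Qs = 5P − 121.
Before the tax: set 185 − 4P = 5P − 121 → P* = 34, Q* = 49.
With the tax collected from sellers, supply shifts: Qs = 5(P − 18) − 121.
Solving gives Q = 9 with buyers paying 44 and sellers receiving 26 (the 18 wedge).

Buyers pay 44; sellers receive 26; quantity = 9.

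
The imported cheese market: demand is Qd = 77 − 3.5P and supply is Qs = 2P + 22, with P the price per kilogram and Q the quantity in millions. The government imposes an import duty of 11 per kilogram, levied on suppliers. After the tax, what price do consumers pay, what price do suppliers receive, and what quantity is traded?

Before the tax: set 77 − 3.5P = 2P + 22 → P* = 10, Q* = 42.
With the tax collected from suppliers, supply shifts: Qs = 2(P − 11) + 22.
Solving gives Q = 28 with consumers paying 14 and suppliers receiving 3 (the 11 wedge).

Consumers pay 14; suppliers receive 3; quantity = 28.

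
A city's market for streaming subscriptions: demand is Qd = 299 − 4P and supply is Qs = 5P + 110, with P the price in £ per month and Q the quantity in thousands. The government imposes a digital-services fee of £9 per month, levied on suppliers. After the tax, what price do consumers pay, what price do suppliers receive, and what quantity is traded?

Consumers pay £26; suppliers receive £17; quantity = 195.

Without the tax, 299 − 4P = 5P + 110 gives 9P = 189, so P* = £21 and Q* = 215.
With the tax collected from suppliers, supply shifts: Qs = 5(P − 9) + 110.
New equilibrium: consumers pay £26, suppliers receive £17, Q = 195. (Wedge: Pb − Ps = 9.)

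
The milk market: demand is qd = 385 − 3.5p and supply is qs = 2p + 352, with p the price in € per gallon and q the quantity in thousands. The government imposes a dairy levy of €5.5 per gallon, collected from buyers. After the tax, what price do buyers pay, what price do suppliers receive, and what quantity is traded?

Buyers pay €8; suppliers receive €2.5; quantity = 357.

Before the tax: set 385 − 3.5p = 2p + 352 → p* = €6, q* = 364.
With the tax collected from buyers, demand (in seller-price terms) shifts: qd = 385 − 3.5(p + 5.5).
New equilibrium: buyers pay €8, suppliers receive €2.5, q = 357. (Wedge: pb − ps = 5.5.)
The less price-elastic side of the market bears the larger share of a per-unit tax.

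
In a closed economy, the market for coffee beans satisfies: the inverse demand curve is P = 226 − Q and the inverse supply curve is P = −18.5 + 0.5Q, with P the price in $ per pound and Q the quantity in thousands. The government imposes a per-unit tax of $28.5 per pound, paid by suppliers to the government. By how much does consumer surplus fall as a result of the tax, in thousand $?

Consumer surplus falls by $2916.5 thousand.

Rewrite in direct form: Qd = 226 − P and Qs = 2P + 37.
Without the tax, 226 − P = 2P + 37 gives 3P = 189, so P* = $63 and Q* = 163.
With the tax collected from suppliers, supply shifts: Qs = 2(P − 28.5) + 37.
New equilibrium: consumers pay $82, suppliers receive $53.5, Q = 144. (Wedge: Pb − Ps = 28.5.)
ΔCS is the trapezoid between Q = 144 and Q = 163 of height $19: ½ · (163 + 144) · 19 = $2916.5.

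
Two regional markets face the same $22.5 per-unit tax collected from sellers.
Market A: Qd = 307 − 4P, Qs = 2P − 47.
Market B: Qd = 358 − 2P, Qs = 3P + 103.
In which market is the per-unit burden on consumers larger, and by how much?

Market A: pre-tax P* = $59, Q* = 71; post-tax Q = 41; per-unit burden on consumers = $7.5.
Market B: pre-tax P* = $51, Q* = 256; post-tax Q = 229; per-unit burden on consumers = $13.5.
Difference: $7.5 vs $13.5 → market B is larger by $6.

Market B, by $6.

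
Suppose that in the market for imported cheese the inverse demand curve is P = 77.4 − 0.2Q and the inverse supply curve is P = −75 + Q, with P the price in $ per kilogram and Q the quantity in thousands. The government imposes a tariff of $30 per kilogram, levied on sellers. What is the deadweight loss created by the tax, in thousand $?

Deadweight loss = $375 thousand.

Inverting to Q(P) form: Qd = 387 − 5P; Qs = P + 75.
Without the tax, 387 − 5P = P + 75 gives 6P = 312, so P* = $52 and Q* = 127.
With the tax collected from sellers, supply shifts: Qs = (P − 30) + 75.
Solving gives Q = 102 with buyers paying $57 and sellers receiving $27 (the $30 wedge).
Quantity falls by |ΔQ| = |127 − 102| = 25.
DWL = ½ · t · |ΔQ| = ½ · 30 · 25 = $375.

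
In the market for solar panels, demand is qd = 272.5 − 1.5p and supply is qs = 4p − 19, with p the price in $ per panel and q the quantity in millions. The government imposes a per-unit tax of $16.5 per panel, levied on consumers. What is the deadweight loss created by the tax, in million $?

Deadweight loss = $148.5 million.

Before the tax: set 272.5 − 1.5p = 4p − 19 → p* = $53, q* = 193.
With the tax collected from consumers, demand (in seller-price terms) shifts: qd = 272.5 − 1.5(p + 16.5).
New equilibrium: consumers pay $65, suppliers receive $48.5, q = 175. (Wedge: pb − ps = 16.5.)
Quantity falls by |ΔQ| = |193 − 175| = 18.
DWL = ½ · t · |ΔQ| = ½ · 16.5 · 18 = $148.5.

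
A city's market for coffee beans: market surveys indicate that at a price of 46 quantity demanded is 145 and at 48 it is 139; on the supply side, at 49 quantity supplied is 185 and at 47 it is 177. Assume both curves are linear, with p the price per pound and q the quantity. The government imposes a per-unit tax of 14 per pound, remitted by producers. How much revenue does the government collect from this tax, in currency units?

Tax revenue = 1862.

Demand slope: (139 − 145)/(48 − 46) = -3, so qd = 283 − 3p.
Supply slope: (177 − 185)/(47 − 49) = 4, so qs = 4p − 11.
Before the tax: set 283 − 3p = 4p − 11 → p* = 42, q* = 157.
With the tax collected from producers, supply shifts: qs = 4(p − 14) − 11.
New equilibrium: buyers pay 50, producers receive 36, q = 133. (Wedge: pb − ps = 14.)
Revenue = t · Q = 14 · 133 = 1862.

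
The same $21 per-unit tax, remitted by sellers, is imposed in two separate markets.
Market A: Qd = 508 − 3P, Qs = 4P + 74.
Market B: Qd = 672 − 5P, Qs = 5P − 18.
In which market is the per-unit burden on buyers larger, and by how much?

Market A: pre-tax P* = $62, Q* = 322; post-tax Q = 286; per-unit burden on buyers = $12.
Market B: pre-tax P* = $69, Q* = 327; post-tax Q = 274.5; per-unit burden on buyers = $10.5.
Difference: $12 vs $10.5 → market A is larger by $1.5.

Market A, by $1.5.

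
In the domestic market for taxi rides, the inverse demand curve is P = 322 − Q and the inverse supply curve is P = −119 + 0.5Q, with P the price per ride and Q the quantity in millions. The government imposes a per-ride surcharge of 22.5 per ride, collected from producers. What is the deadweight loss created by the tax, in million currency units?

Deadweight loss = 168.75 million.

Inverting to Q(P) form: Qd = 322 − P; Qs = 2P + 238.
Before the tax: set 322 − P = 2P + 238 → P* = 28, Q* = 294.
With the tax collected from producers, supply shifts: Qs = 2(P − 22.5) + 238.
New equilibrium: buyers pay 43, producers receive 20.5, Q = 279. (Wedge: Pb − Ps = 22.5.)
Quantity falls by |ΔQ| = |294 − 279| = 15.
DWL = ½ · t · |ΔQ| = ½ · 22.5 · 15 = 168.75.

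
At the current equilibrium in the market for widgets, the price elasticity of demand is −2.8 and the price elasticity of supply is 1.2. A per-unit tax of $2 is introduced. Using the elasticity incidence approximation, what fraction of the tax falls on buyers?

Incidence ratio: buyers' share ≈ εs / (εs + |εd|) = 1.2 / (1.2 + 2.8) = 0.3.
Supply is the less elastic side, so buyers bear the smaller share.

Buyers' share ≈ 0.3.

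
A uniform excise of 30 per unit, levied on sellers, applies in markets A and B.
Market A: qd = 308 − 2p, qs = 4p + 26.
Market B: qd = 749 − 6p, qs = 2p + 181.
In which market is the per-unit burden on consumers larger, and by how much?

Market A: pre-tax p* = 47, q* = 214; post-tax q = 174; per-unit burden on consumers = 20.
Market B: pre-tax p* = 71, q* = 323; post-tax q = 278; per-unit burden on consumers = 7.5.
Difference: 20 vs 7.5 → market A is larger by 12.5.

Market A, by 12.5.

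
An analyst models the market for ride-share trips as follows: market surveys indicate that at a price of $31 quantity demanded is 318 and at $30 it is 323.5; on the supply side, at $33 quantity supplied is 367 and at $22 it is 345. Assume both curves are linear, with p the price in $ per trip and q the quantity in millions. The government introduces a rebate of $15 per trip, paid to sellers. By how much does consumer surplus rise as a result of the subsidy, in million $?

Consumer surplus rises by $1448 million.

Demand slope: (323.5 − 318)/(30 − 31) = -5.5, so qd = 488.5 − 5.5p.
Supply slope: (345 − 367)/(22 − 33) = 2, so qs = 2p + 301.
Before the subsidy: set 488.5 − 5.5p = 2p + 301 → p* = $25, q* = 351.
With a per-unit subsidy paid to sellers, each receives p + 15 per unit sold, so supply becomes qs = 2(p + 15) + 301.
New equilibrium: consumers pay $21, sellers receive $36, q = 373. (Wedge: pb − ps = −15.)
ΔCS is the trapezoid between Q = 373 and Q = 351 of height $4: ½ · (351 + 373) · 4 = $1448.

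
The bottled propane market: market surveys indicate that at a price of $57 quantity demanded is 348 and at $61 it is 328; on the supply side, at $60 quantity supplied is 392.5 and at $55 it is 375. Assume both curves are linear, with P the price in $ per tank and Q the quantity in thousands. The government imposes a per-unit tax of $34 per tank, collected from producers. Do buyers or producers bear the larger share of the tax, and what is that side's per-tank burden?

Producers bear the larger share: $20 per tank.

Demand slope: (328 − 348)/(61 − 57) = -5, so Qd = 633 − 5P.
Supply slope: (375 − 392.5)/(55 − 60) = 3.5, so Qs = 3.5P + 182.5.
Before the tax: set 633 − 5P = 3.5P + 182.5 → P* = $53, Q* = 368.
With the tax collected from producers, supply shifts: Qs = 3.5(P − 34) + 182.5.
New equilibrium: buyers pay $67, producers receive $33, Q = 298. (Wedge: Pb − Ps = 34.)
Per-tank burden: buyers $14, producers $20.
Producers take the larger share because supply is less price-elastic here (demand slope 5 vs supply slope 3.5).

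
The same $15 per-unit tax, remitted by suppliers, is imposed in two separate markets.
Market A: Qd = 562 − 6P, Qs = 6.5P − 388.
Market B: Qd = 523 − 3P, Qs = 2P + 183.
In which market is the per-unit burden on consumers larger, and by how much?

Market A: pre-tax P* = $76, Q* = 106; post-tax Q = 59.2; per-unit burden on consumers = $7.8.
Market B: pre-tax P* = $68, Q* = 319; post-tax Q = 301; per-unit burden on consumers = $6.
Difference: $7.8 vs $6 → market A is larger by $1.8.

Market A, by $1.8.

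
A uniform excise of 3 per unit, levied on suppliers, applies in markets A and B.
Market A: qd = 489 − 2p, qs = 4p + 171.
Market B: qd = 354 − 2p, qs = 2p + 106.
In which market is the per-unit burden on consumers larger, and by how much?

Market A, by 0.5.

Market A: pre-tax p* = 53, q* = 383; post-tax q = 379; per-unit burden on consumers = 2.
Market B: pre-tax p* = 62, q* = 230; post-tax q = 227; per-unit burden on consumers = 1.5.
Difference: 2 vs 1.5 → market A is larger by 0.5.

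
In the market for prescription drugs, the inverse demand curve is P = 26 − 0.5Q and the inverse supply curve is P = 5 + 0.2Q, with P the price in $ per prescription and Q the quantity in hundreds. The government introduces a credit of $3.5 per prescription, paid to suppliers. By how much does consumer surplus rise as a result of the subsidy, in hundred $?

Rewrite in direct form: Qd = 52 − 2P and Qs = 5P − 25.
Without the subsidy, 52 − 2P = 5P − 25 gives 7P = 77, so P* = $11 and Q* = 30.
With a per-unit subsidy paid to suppliers, each receives P + 3.5 per unit sold, so supply becomes Qs = 5(P + 3.5) − 25.
Solving gives Q = 35 with buyers paying $8.5 and suppliers receiving $12 (the $3.5 wedge).
ΔCS is the trapezoid between Q = 35 and Q = 30 of height $2.5: ½ · (30 + 35) · 2.5 = $81.25.

Consumer surplus rises by $81.25 hundred.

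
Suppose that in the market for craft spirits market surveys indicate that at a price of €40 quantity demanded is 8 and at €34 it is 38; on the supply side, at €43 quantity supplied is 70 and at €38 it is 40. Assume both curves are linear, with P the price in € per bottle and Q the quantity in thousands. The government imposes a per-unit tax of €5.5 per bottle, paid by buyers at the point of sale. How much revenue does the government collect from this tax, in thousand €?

Demand slope: (38 − 8)/(34 − 40) = -5, so Qd = 208 − 5P.
Supply slope: (40 − 70)/(38 − 43) = 6, so Qs = 6P − 188.
Before the tax: set 208 − 5P = 6P − 188 → P* = €36, Q* = 28.
With the tax collected from buyers, demand (in seller-price terms) shifts: Qd = 208 − 5(P + 5.5).
Solving gives Q = 13 with buyers paying €39 and producers receiving €33.5 (the €5.5 wedge).
Revenue = t · Q = 5.5 · 13 = €71.5.

Tax revenue = €71.5 thousand.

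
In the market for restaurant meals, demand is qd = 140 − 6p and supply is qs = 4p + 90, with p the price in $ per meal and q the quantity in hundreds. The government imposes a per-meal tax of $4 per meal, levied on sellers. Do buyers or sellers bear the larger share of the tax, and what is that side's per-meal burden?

Sellers bear the larger share: $2.4 per meal.

Before the tax: set 140 − 6p = 4p + 90 → p* = $5, q* = 110.
With the tax collected from sellers, supply shifts: qs = 4(p − 4) + 90.
New equilibrium: buyers pay $6.6, sellers receive $2.6, q = 100.4. (Wedge: pb − ps = 4.)
Per-meal burden: buyers $1.6, sellers $2.4.
Sellers take the larger share because supply is less price-elastic here (demand slope 6 vs supply slope 4).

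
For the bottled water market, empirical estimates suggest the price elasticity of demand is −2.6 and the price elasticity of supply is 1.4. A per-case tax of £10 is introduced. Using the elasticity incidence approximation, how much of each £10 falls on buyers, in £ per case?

Incidence ratio: buyers' share ≈ εs / (εs + |εd|) = 1.4 / (1.4 + 2.6) = 0.35.
So buyers bear ≈ 0.35 × £10 = £3.5; sellers bear £6.5.

Buyers bear ≈ £3.5 per case.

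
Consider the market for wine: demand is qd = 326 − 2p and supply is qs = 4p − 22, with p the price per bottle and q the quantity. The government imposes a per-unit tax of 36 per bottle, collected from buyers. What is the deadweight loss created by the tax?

Deadweight loss = 864.

Before the tax: set 326 − 2p = 4p − 22 → p* = 58, q* = 210.
With the tax collected from buyers, demand (in seller-price terms) shifts: qd = 326 − 2(p + 36).
Solving gives q = 162 with buyers paying 82 and suppliers receiving 46 (the 36 wedge).
Quantity falls by |ΔQ| = |210 − 162| = 48.
DWL = ½ · t · |ΔQ| = ½ · 36 · 48 = 864.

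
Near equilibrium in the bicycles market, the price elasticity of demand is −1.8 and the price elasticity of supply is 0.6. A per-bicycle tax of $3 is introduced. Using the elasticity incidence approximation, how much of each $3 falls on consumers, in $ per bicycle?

Consumers bear ≈ $0.75 per bicycle.

Incidence ratio: consumers' share ≈ εs / (εs + |εd|) = 0.6 / (0.6 + 1.8) = 0.25.
So consumers bear ≈ 0.25 × $3 = $0.75; sellers bear $2.25.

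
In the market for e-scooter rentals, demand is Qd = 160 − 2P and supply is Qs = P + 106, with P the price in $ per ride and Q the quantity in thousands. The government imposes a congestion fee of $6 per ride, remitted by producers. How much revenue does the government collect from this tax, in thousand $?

Without the tax, 160 − 2P = P + 106 gives 3P = 54, so P* = $18 and Q* = 124.
With the tax collected from producers, supply shifts: Qs = (P − 6) + 106.
New equilibrium: buyers pay $20, producers receive $14, Q = 120. (Wedge: Pb − Ps = 6.)
Revenue = t · Q = 6 · 120 = $720.

Tax revenue = $720 thousand.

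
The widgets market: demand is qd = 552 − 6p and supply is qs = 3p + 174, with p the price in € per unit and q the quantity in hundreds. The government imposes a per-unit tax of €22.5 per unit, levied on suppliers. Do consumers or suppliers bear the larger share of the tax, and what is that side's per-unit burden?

Before the tax: set 552 − 6p = 3p + 174 → p* = €42, q* = 300.
With the tax collected from suppliers, supply shifts: qs = 3(p − 22.5) + 174.
Solving gives q = 255 with consumers paying €49.5 and suppliers receiving €27 (the €22.5 wedge).
Per-unit burden: consumers €7.5, suppliers €15.
Suppliers take the larger share because supply is less price-elastic here (demand slope 6 vs supply slope 3).
The less price-elastic side of the market bears the larger share of a per-unit tax.

Suppliers bear the larger share: €15 per unit.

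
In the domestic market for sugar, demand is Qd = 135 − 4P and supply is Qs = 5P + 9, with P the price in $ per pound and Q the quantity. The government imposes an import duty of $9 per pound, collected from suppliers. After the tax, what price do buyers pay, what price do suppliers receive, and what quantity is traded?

Without the tax, 135 − 4P = 5P + 9 gives 9P = 126, so P* = $14 and Q* = 79.
With the tax collected from suppliers, supply shifts: Qs = 5(P − 9) + 9.
New equilibrium: buyers pay $19, suppliers receive $10, Q = 59. (Wedge: Pb − Ps = 9.)
The less price-elastic side of the market bears the larger share of a per-unit tax.

Buyers pay $19; suppliers receive $10; quantity = 59.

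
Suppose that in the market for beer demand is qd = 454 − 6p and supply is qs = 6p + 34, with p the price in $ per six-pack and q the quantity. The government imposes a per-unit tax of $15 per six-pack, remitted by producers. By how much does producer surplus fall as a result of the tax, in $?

Producer surplus falls by $1661.25.

Without the tax, 454 − 6p = 6p + 34 gives 12p = 420, so p* = $35 and q* = 244.
With the tax collected from producers, supply shifts: qs = 6(p − 15) + 34.
New equilibrium: buyers pay $42.5, producers receive $27.5, q = 199. (Wedge: pb − ps = 15.)
ΔPS is the trapezoid between Q = 199 and Q = 244 of height $7.5: ½ · (244 + 199) · 7.5 = $1661.25.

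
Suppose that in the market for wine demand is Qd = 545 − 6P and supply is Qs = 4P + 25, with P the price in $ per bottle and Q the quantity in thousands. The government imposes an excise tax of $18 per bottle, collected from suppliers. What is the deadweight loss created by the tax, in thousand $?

Before the tax: set 545 − 6P = 4P + 25 → P* = $52, Q* = 233.
With the tax collected from suppliers, supply shifts: Qs = 4(P − 18) + 25.
Solving gives Q = 189.8 with buyers paying $59.2 and suppliers receiving $41.2 (the $18 wedge).
Quantity falls by |ΔQ| = |233 − 189.8| = 43.2.
DWL = ½ · t · |ΔQ| = ½ · 18 · 43.2 = $388.8.

Deadweight loss = $388.8 thousand.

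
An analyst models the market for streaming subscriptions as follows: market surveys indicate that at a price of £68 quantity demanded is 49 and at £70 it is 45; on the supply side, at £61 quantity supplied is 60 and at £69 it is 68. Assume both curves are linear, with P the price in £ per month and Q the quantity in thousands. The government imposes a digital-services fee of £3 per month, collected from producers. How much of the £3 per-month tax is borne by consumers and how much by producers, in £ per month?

Consumers bear £1 per month; producers bear £2 per month.

Demand slope: (45 − 49)/(70 − 68) = -2, so Qd = 185 − 2P.
Supply slope: (68 − 60)/(69 − 61) = 1, so Qs = P − 1.
Without the tax, 185 − 2P = P − 1 gives 3P = 186, so P* = £62 and Q* = 61.
With the tax collected from producers, supply shifts: Qs = (P − 3) − 1.
New equilibrium: consumers pay £63, producers receive £60, Q = 59. (Wedge: Pb − Ps = 3.)
Burden on consumers: £1; on producers: £2. (They sum to £3.)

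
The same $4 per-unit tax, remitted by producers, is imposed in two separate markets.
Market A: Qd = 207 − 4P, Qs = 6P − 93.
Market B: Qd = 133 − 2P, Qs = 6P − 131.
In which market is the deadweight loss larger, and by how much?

Market A: pre-tax P* = $30, Q* = 87; post-tax Q = 77.4; deadweight loss = $19.2.
Market B: pre-tax P* = $33, Q* = 67; post-tax Q = 61; deadweight loss = $12.
Difference: $19.2 vs $12 → market A is larger by $7.2.

Market A, by $7.2.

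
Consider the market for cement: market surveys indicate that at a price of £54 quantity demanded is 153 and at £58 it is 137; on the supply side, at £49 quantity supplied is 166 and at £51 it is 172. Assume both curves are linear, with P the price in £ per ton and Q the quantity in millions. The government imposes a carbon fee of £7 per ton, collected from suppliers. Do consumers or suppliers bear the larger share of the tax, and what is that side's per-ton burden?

Demand slope: (137 − 153)/(58 − 54) = -4, so Qd = 369 − 4P.
Supply slope: (172 − 166)/(51 − 49) = 3, so Qs = 3P + 19.
Before the tax: set 369 − 4P = 3P + 19 → P* = £50, Q* = 169.
With the tax collected from suppliers, supply shifts: Qs = 3(P − 7) + 19.
Solving gives Q = 157 with consumers paying £53 and suppliers receiving £46 (the £7 wedge).
Per-ton burden: consumers £3, suppliers £4.
Suppliers take the larger share because supply is less price-elastic here (demand slope 4 vs supply slope 3).
The less price-elastic side of the market bears the larger share of a per-unit tax.

Suppliers bear the larger share: £4 per ton.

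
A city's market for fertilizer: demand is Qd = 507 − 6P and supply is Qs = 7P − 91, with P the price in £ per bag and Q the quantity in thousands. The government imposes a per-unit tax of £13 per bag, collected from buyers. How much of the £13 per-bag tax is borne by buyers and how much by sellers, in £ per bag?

Before the tax: set 507 − 6P = 7P − 91 → P* = £46, Q* = 231.
With the tax collected from buyers, demand (in seller-price terms) shifts: Qd = 507 − 6(P + 13).
Solving gives Q = 189 with buyers paying £53 and sellers receiving £40 (the £13 wedge).
Burden on buyers: £7; on sellers: £6. (They sum to £13.)

Buyers bear £7 per bag; sellers bear £6 per bag.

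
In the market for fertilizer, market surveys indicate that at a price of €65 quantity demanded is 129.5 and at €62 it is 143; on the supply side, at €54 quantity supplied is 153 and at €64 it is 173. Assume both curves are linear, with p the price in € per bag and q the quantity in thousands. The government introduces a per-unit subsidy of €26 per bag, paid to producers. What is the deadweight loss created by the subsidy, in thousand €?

Deadweight loss = €468 thousand.

Demand slope: (143 − 129.5)/(62 − 65) = -4.5, so qd = 422 − 4.5p.
Supply slope: (173 − 153)/(64 − 54) = 2, so qs = 2p + 45.
Without the subsidy, 422 − 4.5p = 2p + 45 gives 6.5p = 377, so p* = €58 and q* = 161.
With a per-unit subsidy paid to producers, each receives p + 26 per unit sold, so supply becomes qs = 2(p + 26) + 45.
Solving gives q = 197 with buyers paying €50 and producers receiving €76 (the €26 wedge).
Quantity rises by |ΔQ| = |161 − 197| = 36.
DWL = ½ · t · |ΔQ| = ½ · 26 · 36 = €468.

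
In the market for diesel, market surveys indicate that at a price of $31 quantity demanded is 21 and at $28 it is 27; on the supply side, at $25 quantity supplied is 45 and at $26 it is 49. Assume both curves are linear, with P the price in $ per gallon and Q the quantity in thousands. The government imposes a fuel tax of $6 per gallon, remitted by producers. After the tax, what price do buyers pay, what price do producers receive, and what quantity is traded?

Demand slope: (27 − 21)/(28 − 31) = -2, so Qd = 83 − 2P.
Supply slope: (49 − 45)/(26 − 25) = 4, so Qs = 4P − 55.
Without the tax, 83 − 2P = 4P − 55 gives 6P = 138, so P* = $23 and Q* = 37.
With the tax collected from producers, supply shifts: Qs = 4(P − 6) − 55.
Solving gives Q = 29 with buyers paying $27 and producers receiving $21 (the $6 wedge).
The less price-elastic side of the market bears the larger share of a per-unit tax.

Buyers pay $27; producers receive $21; quantity = 29.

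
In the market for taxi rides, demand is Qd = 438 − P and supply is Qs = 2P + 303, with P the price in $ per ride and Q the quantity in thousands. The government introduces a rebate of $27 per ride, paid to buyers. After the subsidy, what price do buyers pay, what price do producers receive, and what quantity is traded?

Before the subsidy: set 438 − P = 2P + 303 → P* = $45, Q* = 393.
With a per-unit subsidy paid to buyers, each effectively pays P − 27, so demand becomes Qd = 438 − (P − 27).
Solving gives Q = 411 with buyers paying $27 and producers receiving $54 (the $27 wedge).

Buyers pay $27; producers receive $54; quantity = 411.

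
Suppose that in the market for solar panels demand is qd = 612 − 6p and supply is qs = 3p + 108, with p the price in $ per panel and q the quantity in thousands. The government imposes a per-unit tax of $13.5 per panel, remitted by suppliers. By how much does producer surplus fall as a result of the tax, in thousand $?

Without the tax, 612 − 6p = 3p + 108 gives 9p = 504, so p* = $56 and q* = 276.
With the tax collected from suppliers, supply shifts: qs = 3(p − 13.5) + 108.
New equilibrium: consumers pay $60.5, suppliers receive $47, q = 249. (Wedge: pb − ps = 13.5.)
ΔPS is the trapezoid between Q = 249 and Q = 276 of height $9: ½ · (276 + 249) · 9 = $2362.5.

Producer surplus falls by $2362.5 thousand.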